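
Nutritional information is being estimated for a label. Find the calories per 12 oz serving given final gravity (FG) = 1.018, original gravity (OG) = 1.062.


ABW = (OG−FG)·131.25·0.79/FG;  °P = 259 − 259/SG (for OG→OE and FG→AE);  RE = 0.1808·OE + 0.8192·AE;  Cal = (6.9·ABW + 4·(RE−0.1))·FG·3.55
ABW = (1.062 − 1.018)·131.25·0.79/1.018 = 4.4816
OE = 259 − 259/1.062 = 15.1205 °P
AE = 259 − 259/1.018 = 4.5796 °P
RE = 0.1808·15.1205 + 0.8192·4.5796 = 6.4854 °P
Cal = (6.9·4.4816 + 4·(6.4854−0.1))·1.018·3.55

204.0567 kcal


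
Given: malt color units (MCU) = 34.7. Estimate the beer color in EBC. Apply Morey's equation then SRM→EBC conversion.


SRM = 1.4922·MCU^0.6859;  EBC = SRM·1.97
SRM = 1.4922·34.7^0.6859 = 16.9957
EBC = 16.9957·1.97

33.4815 EBC


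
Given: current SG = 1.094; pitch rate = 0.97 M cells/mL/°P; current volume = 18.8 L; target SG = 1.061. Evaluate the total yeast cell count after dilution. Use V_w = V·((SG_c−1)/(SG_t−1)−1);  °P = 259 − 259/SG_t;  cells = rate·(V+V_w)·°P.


V_w = 18.8·((1.094−1)/(1.061−1)−1) = 10.1705
V_final = 18.8 + 10.1705 = 28.9705
°P = 259 − 259/1.061 = 14.8907
cells = 0.97·28.9705·14.8907

418.4483 billion cells


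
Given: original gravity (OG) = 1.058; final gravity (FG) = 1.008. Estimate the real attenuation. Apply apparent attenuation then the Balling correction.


AA = (OG−FG)/(OG−1)·100;  RA = AA·0.8192
AA = (1.058 − 1.008)/(1.058 − 1)·100 = 86.2069
RA = 86.2069·0.8192

70.6207 %


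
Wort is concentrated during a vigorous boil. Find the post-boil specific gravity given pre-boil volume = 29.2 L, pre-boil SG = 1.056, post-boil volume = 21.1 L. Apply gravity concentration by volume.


SG_post = 1 + (SG_pre − 1)·V_pre/V_post
pts_pre = (1.056 − 1)·1000 = 56.0000
pts_post = 56.0000·29.2/21.1 = 77.4976
SG_post = 1 + 77.4976/1000

1.0775


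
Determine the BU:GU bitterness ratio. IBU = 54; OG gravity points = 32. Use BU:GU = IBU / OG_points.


BU:GU = 54 / 32

1.6875


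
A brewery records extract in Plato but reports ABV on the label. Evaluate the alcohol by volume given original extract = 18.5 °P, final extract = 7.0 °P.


SG = 259/(259 − P);  ABV = (OG − FG)·131.25
OG = 259/(259 − 18.5) = 1.0769
FG = 259/(259 − 7.0) = 1.0278
ABV = (1.0769 − 1.0278)·131.25

6.4503 % ABV


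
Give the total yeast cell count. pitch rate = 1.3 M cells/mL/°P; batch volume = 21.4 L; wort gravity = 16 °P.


cells (billions) = rate · V_L · °P
cells = 1.3 · 21.4 · 16

445.1200 billion cells


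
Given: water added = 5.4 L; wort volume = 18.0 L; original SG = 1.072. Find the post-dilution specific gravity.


SG_new = 1 + (SG_old − 1)·V_old/(V_old + V_water)
pts = (1.072 − 1)·1000·18.0/(18.0 + 5.4) = 55.3846
SG_new = 1 + 55.3846/1000

1.0554


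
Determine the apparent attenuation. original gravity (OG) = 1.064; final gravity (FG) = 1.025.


AA = (OG − FG)/(OG − 1) · 100
AA = (1.064 − 1.025)/(1.064 − 1) · 100

60.9375 %


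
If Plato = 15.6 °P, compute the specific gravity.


SG = 259/(259 − P)
SG = 259/(259 − 15.6)

1.0641


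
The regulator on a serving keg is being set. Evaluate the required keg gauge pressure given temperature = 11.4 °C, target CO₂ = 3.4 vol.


psi = vols/(0.01821 + 0.09011·e^(−0.04·T)) − 14.695
psi = 3.4/(0.01821 + 0.09011·e^(−0.04·11.4)) − 14.695

30.4440 psi


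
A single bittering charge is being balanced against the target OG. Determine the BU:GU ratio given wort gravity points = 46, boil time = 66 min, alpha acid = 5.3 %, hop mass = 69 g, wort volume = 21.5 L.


U = 1.65·0.000125^(GP/1000)·(1−e^(−0.04t))/4.15;  IBU = (α/100)·m·U·1000/V;  BU:GU = IBU/GP
U = 1.65·0.000125^(46/1000)·(1−e^(−0.04·66))/4.15 = 0.2442
IBU = (5.3/100)·69·0.2442·1000/21.5 = 41.5362
BU:GU = 41.5362/46

0.9030


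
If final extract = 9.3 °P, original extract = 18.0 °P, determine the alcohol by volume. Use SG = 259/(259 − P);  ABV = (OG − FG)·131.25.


OG = 259/(259 − 18.0) = 1.0747
FG = 259/(259 − 9.3) = 1.0372
ABV = (1.0747 − 1.0372)·131.25

4.9145 % ABV


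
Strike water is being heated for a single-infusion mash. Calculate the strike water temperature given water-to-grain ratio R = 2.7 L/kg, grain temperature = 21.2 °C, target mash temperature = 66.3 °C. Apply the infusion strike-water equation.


T_strike = (0.41/R)·(T_mash − T_grain) + T_mash
T_strike = (0.41/2.7)·(66.3 − 21.2) + 66.3

73.1485 °C


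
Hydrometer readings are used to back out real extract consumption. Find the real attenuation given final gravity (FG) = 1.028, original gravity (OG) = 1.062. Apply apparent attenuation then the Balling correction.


AA = (OG−FG)/(OG−1)·100;  RA = AA·0.8192
AA = (1.062 − 1.028)/(1.062 − 1)·100 = 54.8387
RA = 54.8387·0.8192

44.9239 %


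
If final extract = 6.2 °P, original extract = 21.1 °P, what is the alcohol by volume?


SG = 259/(259 − P);  ABV = (OG − FG)·131.25
OG = 259/(259 − 21.1) = 1.0887
FG = 259/(259 − 6.2) = 1.0245
ABV = (1.0887 − 1.0245)·131.25

8.4220 % ABV


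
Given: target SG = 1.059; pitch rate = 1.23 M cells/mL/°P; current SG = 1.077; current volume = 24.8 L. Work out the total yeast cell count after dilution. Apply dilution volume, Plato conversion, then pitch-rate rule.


V_w = V·((SG_c−1)/(SG_t−1)−1);  °P = 259 − 259/SG_t;  cells = rate·(V+V_w)·°P
V_w = 24.8·((1.077−1)/(1.059−1)−1) = 7.5661
V_final = 24.8 + 7.5661 = 32.3661
°P = 259 − 259/1.059 = 14.4297
cells = 1.23·32.3661·14.4297

574.4488 billion cells


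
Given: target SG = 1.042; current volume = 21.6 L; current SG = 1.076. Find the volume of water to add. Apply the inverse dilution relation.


V_water = V·((SG_curr − 1)/(SG_target − 1) − 1)
V_water = 21.6·((1.076 − 1)/(1.042 − 1) − 1)

17.4857 L


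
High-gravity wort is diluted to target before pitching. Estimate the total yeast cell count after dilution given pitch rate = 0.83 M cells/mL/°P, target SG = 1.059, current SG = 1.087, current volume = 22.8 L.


V_w = V·((SG_c−1)/(SG_t−1)−1);  °P = 259 − 259/SG_t;  cells = rate·(V+V_w)·°P
V_w = 22.8·((1.087−1)/(1.059−1)−1) = 10.8203
V_final = 22.8 + 10.8203 = 33.6203
°P = 259 − 259/1.059 = 14.4297
cells = 0.83·33.6203·14.4297

402.6577 billion cells


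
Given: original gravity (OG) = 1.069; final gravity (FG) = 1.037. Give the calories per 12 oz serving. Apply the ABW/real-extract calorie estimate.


ABW = (OG−FG)·131.25·0.79/FG;  °P = 259 − 259/SG (for OG→OE and FG→AE);  RE = 0.1808·OE + 0.8192·AE;  Cal = (6.9·ABW + 4·(RE−0.1))·FG·3.55
ABW = (1.069 − 1.037)·131.25·0.79/1.037 = 3.1996
OE = 259 − 259/1.069 = 16.7175 °P
AE = 259 − 259/1.037 = 9.2411 °P
RE = 0.1808·16.7175 + 0.8192·9.2411 = 10.5928 °P
Cal = (6.9·3.1996 + 4·(10.5928−0.1))·1.037·3.55

235.7853 kcal


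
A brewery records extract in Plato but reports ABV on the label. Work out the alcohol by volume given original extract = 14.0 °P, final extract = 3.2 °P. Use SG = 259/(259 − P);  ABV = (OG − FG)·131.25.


OG = 259/(259 − 14.0) = 1.0571
FG = 259/(259 − 3.2) = 1.0125
ABV = (1.0571 − 1.0125)·131.25

5.8581 % ABV


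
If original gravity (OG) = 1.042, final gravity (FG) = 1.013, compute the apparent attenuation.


AA = (OG − FG)/(OG − 1) · 100
AA = (1.042 − 1.013)/(1.042 − 1) · 100

69.0476 %


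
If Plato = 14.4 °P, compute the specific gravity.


SG = 259/(259 − P)
SG = 259/(259 − 14.4)

1.0589


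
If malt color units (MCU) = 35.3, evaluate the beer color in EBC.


SRM = 1.4922·MCU^0.6859;  EBC = SRM·1.97
SRM = 1.4922·35.3^0.6859 = 17.1967
EBC = 17.1967·1.97

33.8775 EBC


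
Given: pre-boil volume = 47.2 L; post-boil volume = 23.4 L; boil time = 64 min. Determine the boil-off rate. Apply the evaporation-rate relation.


rate = (V_pre − V_post) / (t_min/60)
rate = (47.2 − 23.4) / (64/60)

22.3125 L/hr


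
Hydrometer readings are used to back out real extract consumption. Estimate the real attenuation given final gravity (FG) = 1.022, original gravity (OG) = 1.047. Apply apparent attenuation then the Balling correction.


AA = (OG−FG)/(OG−1)·100;  RA = AA·0.8192
AA = (1.047 − 1.022)/(1.047 − 1)·100 = 53.1915
RA = 53.1915·0.8192

43.5745 %


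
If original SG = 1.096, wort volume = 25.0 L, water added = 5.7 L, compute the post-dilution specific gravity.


SG_new = 1 + (SG_old − 1)·V_old/(V_old + V_water)
pts = (1.096 − 1)·1000·25.0/(25.0 + 5.7) = 78.1759
SG_new = 1 + 78.1759/1000

1.0782


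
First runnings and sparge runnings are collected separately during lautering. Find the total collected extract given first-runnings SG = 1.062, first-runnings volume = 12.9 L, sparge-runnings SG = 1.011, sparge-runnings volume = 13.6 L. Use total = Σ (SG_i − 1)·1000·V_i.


first = (1.062 − 1)·1000·12.9 = 799.8000
sparge = (1.011 − 1)·1000·13.6 = 149.6000
total = 799.8000 + 149.6000

949.4000 gravity·L


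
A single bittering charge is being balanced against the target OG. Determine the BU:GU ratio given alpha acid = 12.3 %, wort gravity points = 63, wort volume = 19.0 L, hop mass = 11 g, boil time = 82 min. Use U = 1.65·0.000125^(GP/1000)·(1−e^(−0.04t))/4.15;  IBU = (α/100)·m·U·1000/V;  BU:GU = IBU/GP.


U = 1.65·0.000125^(63/1000)·(1−e^(−0.04·82))/4.15 = 0.2172
IBU = (12.3/100)·11·0.2172·1000/19.0 = 15.4678
BU:GU = 15.4678/63

0.2455


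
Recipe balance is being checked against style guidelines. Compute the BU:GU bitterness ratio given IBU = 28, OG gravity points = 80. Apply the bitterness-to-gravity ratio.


BU:GU = IBU / OG_points
BU:GU = 28 / 80

0.3500


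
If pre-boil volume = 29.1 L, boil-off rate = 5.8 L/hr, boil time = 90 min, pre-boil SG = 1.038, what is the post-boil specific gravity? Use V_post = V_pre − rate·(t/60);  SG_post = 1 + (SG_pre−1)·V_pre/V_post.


V_post = 29.1 − 5.8·(90/60) = 20.4000
SG_post = 1 + (1.038 − 1)·29.1/20.4000

1.0542


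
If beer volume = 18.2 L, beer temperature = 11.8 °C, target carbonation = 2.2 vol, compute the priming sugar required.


residual = 14.695·(0.01821 + 0.09011·e^(−0.04·T));  sugar = (target − residual)·4.0·V
residual = 14.695·(0.01821 + 0.09011·e^(−0.04·11.8)) = 1.0935
sugar = (2.2 − 1.0935)·4.0·18.2

80.5496 g


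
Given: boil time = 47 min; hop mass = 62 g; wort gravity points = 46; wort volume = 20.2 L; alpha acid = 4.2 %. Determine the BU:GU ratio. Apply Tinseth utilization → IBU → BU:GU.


U = 1.65·0.000125^(GP/1000)·(1−e^(−0.04t))/4.15;  IBU = (α/100)·m·U·1000/V;  BU:GU = IBU/GP
U = 1.65·0.000125^(46/1000)·(1−e^(−0.04·47))/4.15 = 0.2228
IBU = (4.2/100)·62·0.2228·1000/20.2 = 28.7261
BU:GU = 28.7261/46

0.6245


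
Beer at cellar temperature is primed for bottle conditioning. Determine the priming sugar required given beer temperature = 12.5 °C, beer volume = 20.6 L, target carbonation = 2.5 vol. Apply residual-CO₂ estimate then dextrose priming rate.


residual = 14.695·(0.01821 + 0.09011·e^(−0.04·T));  sugar = (target − residual)·4.0·V
residual = 14.695·(0.01821 + 0.09011·e^(−0.04·12.5)) = 1.0707
sugar = (2.5 − 1.0707)·4.0·20.6

117.7707 g


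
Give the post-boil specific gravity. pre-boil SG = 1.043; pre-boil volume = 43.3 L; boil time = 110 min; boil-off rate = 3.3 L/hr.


V_post = V_pre − rate·(t/60);  SG_post = 1 + (SG_pre−1)·V_pre/V_post
V_post = 43.3 − 3.3·(110/60) = 37.2500
SG_post = 1 + (1.043 − 1)·43.3/37.2500

1.0500


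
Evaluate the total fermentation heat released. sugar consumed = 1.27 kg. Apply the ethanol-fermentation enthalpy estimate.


Q = m_sugar · 590 kJ/kg
Q = 1.27 · 590

749.3000 kJ


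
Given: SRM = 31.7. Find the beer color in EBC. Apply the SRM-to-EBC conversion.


EBC = SRM · 1.97
EBC = 31.7 · 1.97

62.4490 EBC


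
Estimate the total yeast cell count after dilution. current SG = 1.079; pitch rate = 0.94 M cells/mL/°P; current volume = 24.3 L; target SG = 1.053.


V_w = V·((SG_c−1)/(SG_t−1)−1);  °P = 259 − 259/SG_t;  cells = rate·(V+V_w)·°P
V_w = 24.3·((1.079−1)/(1.053−1)−1) = 11.9208
V_final = 24.3 + 11.9208 = 36.2208
°P = 259 − 259/1.053 = 13.0361
cells = 0.94·36.2208·13.0361

443.8463 billion cells


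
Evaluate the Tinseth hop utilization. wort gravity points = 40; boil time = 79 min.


U = 1.65·0.000125^(GP/1000) · (1 − e^(−0.04·t))/4.15
bigness = 1.65·0.000125^(40/1000) = 1.1518
boil_factor = (1 − e^(−0.04·79))/4.15 = 0.2307
U = 1.1518 · 0.2307

0.2658


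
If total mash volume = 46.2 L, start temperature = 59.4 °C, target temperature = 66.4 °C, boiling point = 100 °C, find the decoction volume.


V_dec = V_total·(T_target − T_start)/(T_boil − T_start)
V_dec = 46.2·(66.4 − 59.4)/(100 − 59.4)

7.9655 L


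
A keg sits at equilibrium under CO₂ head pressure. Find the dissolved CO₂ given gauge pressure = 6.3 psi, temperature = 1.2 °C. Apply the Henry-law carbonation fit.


vols = (P + 14.695)·(0.01821 + 0.09011·e^(−0.04·T))
vols = (6.3 + 14.695)·(0.01821 + 0.09011·e^(−0.04·1.2))

2.1855 volumes


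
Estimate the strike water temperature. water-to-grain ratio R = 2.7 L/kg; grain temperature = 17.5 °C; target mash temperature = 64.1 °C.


T_strike = (0.41/R)·(T_mash − T_grain) + T_mash
T_strike = (0.41/2.7)·(64.1 − 17.5) + 64.1

71.1763 °C


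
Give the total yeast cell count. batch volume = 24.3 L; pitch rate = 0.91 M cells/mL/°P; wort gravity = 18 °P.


cells (billions) = rate · V_L · °P
cells = 0.91 · 24.3 · 18

398.0340 billion cells


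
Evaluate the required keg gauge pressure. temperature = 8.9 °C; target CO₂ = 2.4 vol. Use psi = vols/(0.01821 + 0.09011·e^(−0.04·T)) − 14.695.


psi = 2.4/(0.01821 + 0.09011·e^(−0.04·8.9)) − 14.695

14.8146 psi


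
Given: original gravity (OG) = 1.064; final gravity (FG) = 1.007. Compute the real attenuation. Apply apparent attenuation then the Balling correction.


AA = (OG−FG)/(OG−1)·100;  RA = AA·0.8192
AA = (1.064 − 1.007)/(1.064 − 1)·100 = 89.0625
RA = 89.0625·0.8192

72.9600 %


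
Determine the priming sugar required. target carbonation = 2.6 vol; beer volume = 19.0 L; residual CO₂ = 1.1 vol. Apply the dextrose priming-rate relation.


sugar = (target − residual)·4.0·V
sugar = (2.6 − 1.1)·4.0·19.0

114.0000 g


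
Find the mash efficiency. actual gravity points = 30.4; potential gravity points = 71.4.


efficiency = actual / potential × 100
efficiency = 30.4 / 71.4 × 100

42.5770 %


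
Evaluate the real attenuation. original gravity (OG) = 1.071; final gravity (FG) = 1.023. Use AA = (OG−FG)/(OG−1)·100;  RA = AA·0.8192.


AA = (1.071 − 1.023)/(1.071 − 1)·100 = 67.6056
RA = 67.6056·0.8192

55.3825 %


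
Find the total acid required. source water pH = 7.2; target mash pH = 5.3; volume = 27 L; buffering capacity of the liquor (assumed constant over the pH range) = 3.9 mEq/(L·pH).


acid = buffering capacity · (pH_source − pH_target) · V
acid = 3.9 · (7.2 − 5.3) · 27

200.0700 mEq


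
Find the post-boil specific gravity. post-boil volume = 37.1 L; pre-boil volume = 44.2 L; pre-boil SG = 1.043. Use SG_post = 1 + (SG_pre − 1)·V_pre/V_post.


pts_pre = (1.043 − 1)·1000 = 43.0000
pts_post = 43.0000·44.2/37.1 = 51.2291
SG_post = 1 + 51.2291/1000

1.0512


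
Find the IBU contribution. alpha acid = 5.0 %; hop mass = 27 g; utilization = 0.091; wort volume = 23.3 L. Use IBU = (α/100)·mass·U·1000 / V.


IBU = (5.0/100)·27·0.091·1000 / 23.3

5.2725 IBU


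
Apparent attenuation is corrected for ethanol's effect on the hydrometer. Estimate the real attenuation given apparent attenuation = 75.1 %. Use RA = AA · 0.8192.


RA = 75.1 · 0.8192

61.5219 %


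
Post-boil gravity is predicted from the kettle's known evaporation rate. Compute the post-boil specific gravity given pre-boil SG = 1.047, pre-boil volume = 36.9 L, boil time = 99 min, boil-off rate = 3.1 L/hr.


V_post = V_pre − rate·(t/60);  SG_post = 1 + (SG_pre−1)·V_pre/V_post
V_post = 36.9 − 3.1·(99/60) = 31.7850
SG_post = 1 + (1.047 − 1)·36.9/31.7850

1.0546


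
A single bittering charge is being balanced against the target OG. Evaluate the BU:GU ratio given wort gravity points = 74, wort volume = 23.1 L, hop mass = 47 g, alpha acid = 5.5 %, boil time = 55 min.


U = 1.65·0.000125^(GP/1000)·(1−e^(−0.04t))/4.15;  IBU = (α/100)·m·U·1000/V;  BU:GU = IBU/GP
U = 1.65·0.000125^(74/1000)·(1−e^(−0.04·55))/4.15 = 0.1818
IBU = (5.5/100)·47·0.1818·1000/23.1 = 20.3448
BU:GU = 20.3448/74

0.2749


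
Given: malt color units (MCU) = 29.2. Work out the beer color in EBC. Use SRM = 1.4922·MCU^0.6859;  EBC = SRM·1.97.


SRM = 1.4922·29.2^0.6859 = 15.0985
EBC = 15.0985·1.97

29.7440 EBC


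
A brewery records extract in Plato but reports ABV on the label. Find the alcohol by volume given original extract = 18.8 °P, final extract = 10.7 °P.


SG = 259/(259 − P);  ABV = (OG − FG)·131.25
OG = 259/(259 − 18.8) = 1.0783
FG = 259/(259 − 10.7) = 1.0431
ABV = (1.0783 − 1.0431)·131.25

4.6167 % ABV


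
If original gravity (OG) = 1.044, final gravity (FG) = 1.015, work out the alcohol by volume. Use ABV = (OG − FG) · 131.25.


ABV = (1.044 − 1.015) · 131.25

3.8063 % ABV


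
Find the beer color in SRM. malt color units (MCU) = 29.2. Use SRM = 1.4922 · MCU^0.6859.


SRM = 1.4922 · 29.2^0.6859

15.0985 SRM


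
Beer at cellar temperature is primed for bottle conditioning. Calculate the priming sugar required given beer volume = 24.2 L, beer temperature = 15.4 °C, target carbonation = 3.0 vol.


residual = 14.695·(0.01821 + 0.09011·e^(−0.04·T));  sugar = (target − residual)·4.0·V
residual = 14.695·(0.01821 + 0.09011·e^(−0.04·15.4)) = 0.9828
sugar = (3.0 − 0.9828)·4.0·24.2

195.2670 g


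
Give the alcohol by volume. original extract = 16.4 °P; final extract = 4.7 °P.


SG = 259/(259 − P);  ABV = (OG − FG)·131.25
OG = 259/(259 − 16.4) = 1.0676
FG = 259/(259 − 4.7) = 1.0185
ABV = (1.0676 − 1.0185)·131.25

6.4469 % ABV


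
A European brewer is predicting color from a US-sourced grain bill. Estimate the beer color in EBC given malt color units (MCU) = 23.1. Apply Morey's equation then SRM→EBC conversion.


SRM = 1.4922·MCU^0.6859;  EBC = SRM·1.97
SRM = 1.4922·23.1^0.6859 = 12.8567
EBC = 12.8567·1.97

25.3276 EBC


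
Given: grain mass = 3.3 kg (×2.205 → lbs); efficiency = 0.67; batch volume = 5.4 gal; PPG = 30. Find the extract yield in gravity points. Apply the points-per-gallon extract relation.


points = lbs × PPG × eff / vol
lbs = 3.3 × 2.205 = 7.2765
points = 7.2765 × 30 × 0.67 / 5.4

27.0847 points


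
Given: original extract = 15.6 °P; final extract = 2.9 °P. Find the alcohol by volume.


SG = 259/(259 − P);  ABV = (OG − FG)·131.25
OG = 259/(259 − 15.6) = 1.0641
FG = 259/(259 − 2.9) = 1.0113
ABV = (1.0641 − 1.0113)·131.25

6.9258 % ABV


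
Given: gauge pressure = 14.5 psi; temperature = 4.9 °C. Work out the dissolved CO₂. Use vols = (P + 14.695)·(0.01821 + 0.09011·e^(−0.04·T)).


vols = (14.5 + 14.695)·(0.01821 + 0.09011·e^(−0.04·4.9))

2.6942 volumes


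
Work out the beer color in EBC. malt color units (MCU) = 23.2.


SRM = 1.4922·MCU^0.6859;  EBC = SRM·1.97
SRM = 1.4922·23.2^0.6859 = 12.8948
EBC = 12.8948·1.97

25.4028 EBC


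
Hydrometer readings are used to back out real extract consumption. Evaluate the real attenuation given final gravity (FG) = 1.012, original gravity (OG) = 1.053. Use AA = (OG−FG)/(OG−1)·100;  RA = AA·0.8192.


AA = (1.053 − 1.012)/(1.053 − 1)·100 = 77.3585
RA = 77.3585·0.8192

63.3721 %


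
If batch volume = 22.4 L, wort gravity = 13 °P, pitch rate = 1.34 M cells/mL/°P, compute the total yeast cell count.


cells (billions) = rate · V_L · °P
cells = 1.34 · 22.4 · 13

390.2080 billion cells


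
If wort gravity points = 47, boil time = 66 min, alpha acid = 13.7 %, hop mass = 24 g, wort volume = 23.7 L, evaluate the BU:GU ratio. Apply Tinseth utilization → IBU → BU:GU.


U = 1.65·0.000125^(GP/1000)·(1−e^(−0.04t))/4.15;  IBU = (α/100)·m·U·1000/V;  BU:GU = IBU/GP
U = 1.65·0.000125^(47/1000)·(1−e^(−0.04·66))/4.15 = 0.2420
IBU = (13.7/100)·24·0.2420·1000/23.7 = 33.5754
BU:GU = 33.5754/47

0.7144


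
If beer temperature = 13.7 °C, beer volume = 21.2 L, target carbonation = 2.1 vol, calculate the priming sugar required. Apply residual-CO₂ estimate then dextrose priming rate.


residual = 14.695·(0.01821 + 0.09011·e^(−0.04·T));  sugar = (target − residual)·4.0·V
residual = 14.695·(0.01821 + 0.09011·e^(−0.04·13.7)) = 1.0331
sugar = (2.1 − 1.0331)·4.0·21.2

90.4729 g


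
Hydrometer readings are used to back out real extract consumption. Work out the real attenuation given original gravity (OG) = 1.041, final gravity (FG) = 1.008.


AA = (OG−FG)/(OG−1)·100;  RA = AA·0.8192
AA = (1.041 − 1.008)/(1.041 − 1)·100 = 80.4878
RA = 80.4878·0.8192

65.9356 %


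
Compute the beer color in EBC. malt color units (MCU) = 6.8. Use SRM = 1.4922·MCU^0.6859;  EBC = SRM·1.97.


SRM = 1.4922·6.8^0.6859 = 5.5571
EBC = 5.5571·1.97

10.9474 EBC


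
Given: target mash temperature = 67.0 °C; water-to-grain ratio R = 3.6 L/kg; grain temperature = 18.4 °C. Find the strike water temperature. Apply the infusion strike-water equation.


T_strike = (0.41/R)·(T_mash − T_grain) + T_mash
T_strike = (0.41/3.6)·(67.0 − 18.4) + 67.0

72.5350 °C


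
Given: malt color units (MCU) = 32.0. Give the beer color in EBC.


SRM = 1.4922·MCU^0.6859;  EBC = SRM·1.97
SRM = 1.4922·32.0^0.6859 = 16.0772
EBC = 16.0772·1.97

31.6720 EBC


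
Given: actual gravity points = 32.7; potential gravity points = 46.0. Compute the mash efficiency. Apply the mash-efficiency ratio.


efficiency = actual / potential × 100
efficiency = 32.7 / 46.0 × 100

71.0870 %


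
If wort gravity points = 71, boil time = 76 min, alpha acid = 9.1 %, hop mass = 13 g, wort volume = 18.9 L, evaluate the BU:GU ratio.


U = 1.65·0.000125^(GP/1000)·(1−e^(−0.04t))/4.15;  IBU = (α/100)·m·U·1000/V;  BU:GU = IBU/GP
U = 1.65·0.000125^(71/1000)·(1−e^(−0.04·76))/4.15 = 0.2000
IBU = (9.1/100)·13·0.2000·1000/18.9 = 12.5185
BU:GU = 12.5185/71

0.1763


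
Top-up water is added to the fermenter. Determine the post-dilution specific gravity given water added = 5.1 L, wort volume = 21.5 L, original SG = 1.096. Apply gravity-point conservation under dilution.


SG_new = 1 + (SG_old − 1)·V_old/(V_old + V_water)
pts = (1.096 − 1)·1000·21.5/(21.5 + 5.1) = 77.5940
SG_new = 1 + 77.5940/1000

1.0776


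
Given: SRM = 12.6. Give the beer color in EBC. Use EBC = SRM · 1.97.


EBC = 12.6 · 1.97

24.8220 EBC


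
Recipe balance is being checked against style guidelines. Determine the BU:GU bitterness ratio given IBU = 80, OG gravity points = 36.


BU:GU = IBU / OG_points
BU:GU = 80 / 36

2.2222


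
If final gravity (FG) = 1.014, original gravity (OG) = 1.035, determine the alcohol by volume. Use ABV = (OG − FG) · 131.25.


ABV = (1.035 − 1.014) · 131.25

2.7562 % ABV


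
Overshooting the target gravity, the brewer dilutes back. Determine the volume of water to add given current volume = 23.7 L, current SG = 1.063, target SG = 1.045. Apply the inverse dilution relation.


V_water = V·((SG_curr − 1)/(SG_target − 1) − 1)
V_water = 23.7·((1.063 − 1)/(1.045 − 1) − 1)

9.4800 L


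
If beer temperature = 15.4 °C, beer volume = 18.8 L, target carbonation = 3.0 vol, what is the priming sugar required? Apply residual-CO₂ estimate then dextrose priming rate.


residual = 14.695·(0.01821 + 0.09011·e^(−0.04·T));  sugar = (target − residual)·4.0·V
residual = 14.695·(0.01821 + 0.09011·e^(−0.04·15.4)) = 0.9828
sugar = (3.0 − 0.9828)·4.0·18.8

151.6950 g


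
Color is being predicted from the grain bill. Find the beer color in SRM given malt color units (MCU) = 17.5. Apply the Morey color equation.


SRM = 1.4922 · MCU^0.6859
SRM = 1.4922 · 17.5^0.6859

10.6274 SRM


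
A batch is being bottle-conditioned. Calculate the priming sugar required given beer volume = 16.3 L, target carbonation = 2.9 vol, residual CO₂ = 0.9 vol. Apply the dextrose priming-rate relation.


sugar = (target − residual)·4.0·V
sugar = (2.9 − 0.9)·4.0·16.3

130.4000 g


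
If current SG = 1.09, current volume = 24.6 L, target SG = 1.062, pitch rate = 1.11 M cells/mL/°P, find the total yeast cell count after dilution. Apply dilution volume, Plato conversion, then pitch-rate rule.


V_w = V·((SG_c−1)/(SG_t−1)−1);  °P = 259 − 259/SG_t;  cells = rate·(V+V_w)·°P
V_w = 24.6·((1.09−1)/(1.062−1)−1) = 11.1097
V_final = 24.6 + 11.1097 = 35.7097
°P = 259 − 259/1.062 = 15.1205
cells = 1.11·35.7097·15.1205

599.3436 billion cells


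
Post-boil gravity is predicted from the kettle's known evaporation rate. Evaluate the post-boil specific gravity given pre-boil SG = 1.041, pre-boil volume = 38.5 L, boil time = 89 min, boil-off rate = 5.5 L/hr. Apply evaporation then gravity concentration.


V_post = V_pre − rate·(t/60);  SG_post = 1 + (SG_pre−1)·V_pre/V_post
V_post = 38.5 − 5.5·(89/60) = 30.3417
SG_post = 1 + (1.041 − 1)·38.5/30.3417

1.0520


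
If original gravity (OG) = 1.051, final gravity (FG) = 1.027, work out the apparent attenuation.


AA = (OG − FG)/(OG − 1) · 100
AA = (1.051 − 1.027)/(1.051 − 1) · 100

47.0588 %


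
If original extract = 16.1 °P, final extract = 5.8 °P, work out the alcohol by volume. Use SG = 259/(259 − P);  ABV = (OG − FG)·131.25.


OG = 259/(259 − 16.1) = 1.0663
FG = 259/(259 − 5.8) = 1.0229
ABV = (1.0663 − 1.0229)·131.25

5.6931 % ABV


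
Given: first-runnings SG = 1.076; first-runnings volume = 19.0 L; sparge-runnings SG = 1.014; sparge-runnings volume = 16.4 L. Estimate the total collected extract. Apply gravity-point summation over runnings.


total = Σ (SG_i − 1)·1000·V_i
first = (1.076 − 1)·1000·19.0 = 1444.0000
sparge = (1.014 − 1)·1000·16.4 = 229.6000
total = 1444.0000 + 229.6000

1673.6000 gravity·L


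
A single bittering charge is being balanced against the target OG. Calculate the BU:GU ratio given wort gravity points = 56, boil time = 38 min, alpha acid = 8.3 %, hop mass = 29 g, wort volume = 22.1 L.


U = 1.65·0.000125^(GP/1000)·(1−e^(−0.04t))/4.15;  IBU = (α/100)·m·U·1000/V;  BU:GU = IBU/GP
U = 1.65·0.000125^(56/1000)·(1−e^(−0.04·38))/4.15 = 0.1878
IBU = (8.3/100)·29·0.1878·1000/22.1 = 20.4530
BU:GU = 20.4530/56

0.3652


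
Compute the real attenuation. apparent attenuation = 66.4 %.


RA = AA · 0.8192
RA = 66.4 · 0.8192

54.3949 %


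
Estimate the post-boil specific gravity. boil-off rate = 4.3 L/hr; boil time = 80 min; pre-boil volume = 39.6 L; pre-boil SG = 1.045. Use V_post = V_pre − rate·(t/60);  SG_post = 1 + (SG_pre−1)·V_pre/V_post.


V_post = 39.6 − 4.3·(80/60) = 33.8667
SG_post = 1 + (1.045 − 1)·39.6/33.8667

1.0526


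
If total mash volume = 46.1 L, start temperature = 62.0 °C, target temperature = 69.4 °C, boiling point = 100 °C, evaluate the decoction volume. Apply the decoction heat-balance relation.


V_dec = V_total·(T_target − T_start)/(T_boil − T_start)
V_dec = 46.1·(69.4 − 62.0)/(100 − 62.0)

8.9774 L


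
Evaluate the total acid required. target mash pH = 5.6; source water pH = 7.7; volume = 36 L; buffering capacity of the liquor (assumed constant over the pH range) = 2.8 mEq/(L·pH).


acid = buffering capacity · (pH_source − pH_target) · V
acid = 2.8 · (7.7 − 5.6) · 36

211.6800 mEq


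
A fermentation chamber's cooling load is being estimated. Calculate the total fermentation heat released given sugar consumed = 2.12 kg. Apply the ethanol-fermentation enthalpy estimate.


Q = m_sugar · 590 kJ/kg
Q = 2.12 · 590

1250.8000 kJ


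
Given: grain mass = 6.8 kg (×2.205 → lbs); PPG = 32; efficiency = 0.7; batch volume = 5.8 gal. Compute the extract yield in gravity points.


points = lbs × PPG × eff / vol
lbs = 6.8 × 2.205 = 14.9940
points = 14.9940 × 32 × 0.7 / 5.8

57.9079 points


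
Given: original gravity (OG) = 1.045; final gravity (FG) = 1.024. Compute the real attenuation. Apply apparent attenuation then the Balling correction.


AA = (OG−FG)/(OG−1)·100;  RA = AA·0.8192
AA = (1.045 − 1.024)/(1.045 − 1)·100 = 46.6667
RA = 46.6667·0.8192

38.2293 %


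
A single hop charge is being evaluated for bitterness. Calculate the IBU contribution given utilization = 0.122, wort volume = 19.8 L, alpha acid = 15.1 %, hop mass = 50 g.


IBU = (α/100)·mass·U·1000 / V
IBU = (15.1/100)·50·0.122·1000 / 19.8

46.5202 IBU


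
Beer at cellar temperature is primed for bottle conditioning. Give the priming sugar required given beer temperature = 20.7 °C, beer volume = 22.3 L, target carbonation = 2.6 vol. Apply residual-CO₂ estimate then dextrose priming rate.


residual = 14.695·(0.01821 + 0.09011·e^(−0.04·T));  sugar = (target − residual)·4.0·V
residual = 14.695·(0.01821 + 0.09011·e^(−0.04·20.7)) = 0.8462
sugar = (2.6 − 0.8462)·4.0·22.3

156.4431 g


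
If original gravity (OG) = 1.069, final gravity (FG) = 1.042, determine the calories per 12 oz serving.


ABW = (OG−FG)·131.25·0.79/FG;  °P = 259 − 259/SG (for OG→OE and FG→AE);  RE = 0.1808·OE + 0.8192·AE;  Cal = (6.9·ABW + 4·(RE−0.1))·FG·3.55
ABW = (1.069 − 1.042)·131.25·0.79/1.042 = 2.6867
OE = 259 − 259/1.069 = 16.7175 °P
AE = 259 − 259/1.042 = 10.4395 °P
RE = 0.1808·16.7175 + 0.8192·10.4395 = 11.5746 °P
Cal = (6.9·2.6867 + 4·(11.5746−0.1))·1.042·3.55

238.3580 kcal


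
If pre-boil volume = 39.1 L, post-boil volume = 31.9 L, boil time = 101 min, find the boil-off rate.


rate = (V_pre − V_post) / (t_min/60)
rate = (39.1 − 31.9) / (101/60)

4.2772 L/hr


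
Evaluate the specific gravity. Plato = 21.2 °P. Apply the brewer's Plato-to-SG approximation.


SG = 259/(259 − P)
SG = 259/(259 − 21.2)

1.0892


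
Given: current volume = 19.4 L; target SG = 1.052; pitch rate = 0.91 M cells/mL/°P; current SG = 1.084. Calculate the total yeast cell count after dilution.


V_w = V·((SG_c−1)/(SG_t−1)−1);  °P = 259 − 259/SG_t;  cells = rate·(V+V_w)·°P
V_w = 19.4·((1.084−1)/(1.052−1)−1) = 11.9385
V_final = 19.4 + 11.9385 = 31.3385
°P = 259 − 259/1.052 = 12.8023
cells = 0.91·31.3385·12.8023

365.0955 billion cells


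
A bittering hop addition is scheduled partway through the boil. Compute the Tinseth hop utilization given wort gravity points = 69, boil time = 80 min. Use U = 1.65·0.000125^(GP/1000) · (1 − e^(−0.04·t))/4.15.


bigness = 1.65·0.000125^(69/1000) = 0.8875
boil_factor = (1 − e^(−0.04·80))/4.15 = 0.2311
U = 0.8875 · 0.2311

0.2051


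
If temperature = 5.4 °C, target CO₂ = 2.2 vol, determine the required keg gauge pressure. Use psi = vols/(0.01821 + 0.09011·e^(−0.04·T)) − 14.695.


psi = 2.2/(0.01821 + 0.09011·e^(−0.04·5.4)) − 14.695

9.5301 psi


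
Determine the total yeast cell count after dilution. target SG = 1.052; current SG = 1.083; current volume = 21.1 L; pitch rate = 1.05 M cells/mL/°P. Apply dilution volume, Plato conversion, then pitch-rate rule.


V_w = V·((SG_c−1)/(SG_t−1)−1);  °P = 259 − 259/SG_t;  cells = rate·(V+V_w)·°P
V_w = 21.1·((1.083−1)/(1.052−1)−1) = 12.5788
V_final = 21.1 + 12.5788 = 33.6788
°P = 259 − 259/1.052 = 12.8023
cells = 1.05·33.6788·12.8023

452.7244 billion cells


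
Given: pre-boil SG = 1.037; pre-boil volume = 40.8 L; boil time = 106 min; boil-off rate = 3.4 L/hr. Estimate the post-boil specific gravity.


V_post = V_pre − rate·(t/60);  SG_post = 1 + (SG_pre−1)·V_pre/V_post
V_post = 40.8 − 3.4·(106/60) = 34.7933
SG_post = 1 + (1.037 − 1)·40.8/34.7933

1.0434


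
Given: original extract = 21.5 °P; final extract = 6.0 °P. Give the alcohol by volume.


SG = 259/(259 − P);  ABV = (OG − FG)·131.25
OG = 259/(259 − 21.5) = 1.0905
FG = 259/(259 − 6.0) = 1.0237
ABV = (1.0905 − 1.0237)·131.25

8.7689 % ABV


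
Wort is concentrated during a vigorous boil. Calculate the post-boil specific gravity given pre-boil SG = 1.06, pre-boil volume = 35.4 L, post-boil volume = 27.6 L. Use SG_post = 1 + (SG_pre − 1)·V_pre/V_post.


pts_pre = (1.06 − 1)·1000 = 60.0000
pts_post = 60.0000·35.4/27.6 = 76.9565
SG_post = 1 + 76.9565/1000

1.0770


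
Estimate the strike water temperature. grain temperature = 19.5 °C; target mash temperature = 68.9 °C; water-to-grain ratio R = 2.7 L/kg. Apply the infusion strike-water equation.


T_strike = (0.41/R)·(T_mash − T_grain) + T_mash
T_strike = (0.41/2.7)·(68.9 − 19.5) + 68.9

76.4015 °C


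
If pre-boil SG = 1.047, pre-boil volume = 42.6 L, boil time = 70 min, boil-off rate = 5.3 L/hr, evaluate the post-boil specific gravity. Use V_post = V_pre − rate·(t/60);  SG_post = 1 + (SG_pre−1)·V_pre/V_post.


V_post = 42.6 − 5.3·(70/60) = 36.4167
SG_post = 1 + (1.047 − 1)·42.6/36.4167

1.0550


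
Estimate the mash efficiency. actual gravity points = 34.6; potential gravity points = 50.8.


efficiency = actual / potential × 100
efficiency = 34.6 / 50.8 × 100

68.1102 %


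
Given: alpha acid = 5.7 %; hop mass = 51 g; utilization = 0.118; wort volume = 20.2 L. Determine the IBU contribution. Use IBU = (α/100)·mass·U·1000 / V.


IBU = (5.7/100)·51·0.118·1000 / 20.2

16.9815 IBU


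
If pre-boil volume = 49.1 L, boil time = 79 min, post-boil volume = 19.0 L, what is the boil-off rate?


rate = (V_pre − V_post) / (t_min/60)
rate = (49.1 − 19.0) / (79/60)

22.8608 L/hr


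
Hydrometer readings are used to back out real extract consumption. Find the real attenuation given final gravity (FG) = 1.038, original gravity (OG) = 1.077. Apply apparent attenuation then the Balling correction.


AA = (OG−FG)/(OG−1)·100;  RA = AA·0.8192
AA = (1.077 − 1.038)/(1.077 − 1)·100 = 50.6494
RA = 50.6494·0.8192

41.4919 %


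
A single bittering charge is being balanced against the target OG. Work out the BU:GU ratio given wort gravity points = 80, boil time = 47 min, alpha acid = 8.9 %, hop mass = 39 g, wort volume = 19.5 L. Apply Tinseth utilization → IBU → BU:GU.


U = 1.65·0.000125^(GP/1000)·(1−e^(−0.04t))/4.15;  IBU = (α/100)·m·U·1000/V;  BU:GU = IBU/GP
U = 1.65·0.000125^(80/1000)·(1−e^(−0.04·47))/4.15 = 0.1642
IBU = (8.9/100)·39·0.1642·1000/19.5 = 29.2215
BU:GU = 29.2215/80

0.3653


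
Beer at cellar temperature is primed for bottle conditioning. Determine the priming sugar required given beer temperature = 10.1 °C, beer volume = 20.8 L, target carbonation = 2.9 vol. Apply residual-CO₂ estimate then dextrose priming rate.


residual = 14.695·(0.01821 + 0.09011·e^(−0.04·T));  sugar = (target − residual)·4.0·V
residual = 14.695·(0.01821 + 0.09011·e^(−0.04·10.1)) = 1.1517
sugar = (2.9 − 1.1517)·4.0·20.8

145.4612 g


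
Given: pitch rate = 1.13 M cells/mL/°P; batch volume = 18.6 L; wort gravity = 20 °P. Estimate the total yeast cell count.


cells (billions) = rate · V_L · °P
cells = 1.13 · 18.6 · 20

420.3600 billion cells


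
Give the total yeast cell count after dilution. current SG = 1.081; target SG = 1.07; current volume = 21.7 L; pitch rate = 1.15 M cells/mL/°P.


V_w = V·((SG_c−1)/(SG_t−1)−1);  °P = 259 − 259/SG_t;  cells = rate·(V+V_w)·°P
V_w = 21.7·((1.081−1)/(1.07−1)−1) = 3.4100
V_final = 21.7 + 3.4100 = 25.1100
°P = 259 − 259/1.07 = 16.9439
cells = 1.15·25.1100·16.9439

489.2813 billion cells


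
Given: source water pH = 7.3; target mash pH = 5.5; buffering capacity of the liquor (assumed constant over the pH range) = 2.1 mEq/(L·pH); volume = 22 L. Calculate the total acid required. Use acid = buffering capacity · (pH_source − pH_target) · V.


acid = 2.1 · (7.3 − 5.5) · 22

83.1600 mEq


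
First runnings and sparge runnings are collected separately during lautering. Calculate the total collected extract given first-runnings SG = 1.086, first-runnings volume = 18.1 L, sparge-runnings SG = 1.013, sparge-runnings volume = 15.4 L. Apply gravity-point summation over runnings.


total = Σ (SG_i − 1)·1000·V_i
first = (1.086 − 1)·1000·18.1 = 1556.6000
sparge = (1.013 − 1)·1000·15.4 = 200.2000
total = 1556.6000 + 200.2000

1756.8000 gravity·L


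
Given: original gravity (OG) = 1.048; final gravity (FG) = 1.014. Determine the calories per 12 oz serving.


ABW = (OG−FG)·131.25·0.79/FG;  °P = 259 − 259/SG (for OG→OE and FG→AE);  RE = 0.1808·OE + 0.8192·AE;  Cal = (6.9·ABW + 4·(RE−0.1))·FG·3.55
ABW = (1.048 − 1.014)·131.25·0.79/1.014 = 3.4767
OE = 259 − 259/1.048 = 11.8626 °P
AE = 259 − 259/1.014 = 3.5759 °P
RE = 0.1808·11.8626 + 0.8192·3.5759 = 5.0742 °P
Cal = (6.9·3.4767 + 4·(5.0742−0.1))·1.014·3.55

157.9761 kcal


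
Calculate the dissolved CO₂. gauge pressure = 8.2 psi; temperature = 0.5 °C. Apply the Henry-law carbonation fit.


vols = (P + 14.695)·(0.01821 + 0.09011·e^(−0.04·T))
vols = (8.2 + 14.695)·(0.01821 + 0.09011·e^(−0.04·0.5))

2.4391 volumes


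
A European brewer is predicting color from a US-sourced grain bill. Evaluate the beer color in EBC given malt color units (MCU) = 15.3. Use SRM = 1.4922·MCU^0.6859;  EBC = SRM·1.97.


SRM = 1.4922·15.3^0.6859 = 9.6919
EBC = 9.6919·1.97

19.0930 EBC


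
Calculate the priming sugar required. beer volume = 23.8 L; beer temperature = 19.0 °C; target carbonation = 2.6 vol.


residual = 14.695·(0.01821 + 0.09011·e^(−0.04·T));  sugar = (target − residual)·4.0·V
residual = 14.695·(0.01821 + 0.09011·e^(−0.04·19.0)) = 0.8869
sugar = (2.6 − 0.8869)·4.0·23.8

163.0905 g


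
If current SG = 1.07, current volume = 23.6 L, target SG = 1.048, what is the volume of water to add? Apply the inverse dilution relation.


V_water = V·((SG_curr − 1)/(SG_target − 1) − 1)
V_water = 23.6·((1.07 − 1)/(1.048 − 1) − 1)

10.8167 L


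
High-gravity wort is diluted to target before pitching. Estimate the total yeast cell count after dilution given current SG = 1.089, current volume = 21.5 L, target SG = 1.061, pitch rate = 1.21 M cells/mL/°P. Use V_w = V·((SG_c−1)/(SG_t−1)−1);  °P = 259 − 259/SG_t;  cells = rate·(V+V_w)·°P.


V_w = 21.5·((1.089−1)/(1.061−1)−1) = 9.8689
V_final = 21.5 + 9.8689 = 31.3689
°P = 259 − 259/1.061 = 14.8907
cells = 1.21·31.3689·14.8907

565.1949 billion cells


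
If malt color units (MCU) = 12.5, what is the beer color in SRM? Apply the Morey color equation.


SRM = 1.4922 · MCU^0.6859
SRM = 1.4922 · 12.5^0.6859

8.4372 SRM


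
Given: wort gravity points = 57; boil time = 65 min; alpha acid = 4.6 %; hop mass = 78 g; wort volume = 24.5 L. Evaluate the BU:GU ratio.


U = 1.65·0.000125^(GP/1000)·(1−e^(−0.04t))/4.15;  IBU = (α/100)·m·U·1000/V;  BU:GU = IBU/GP
U = 1.65·0.000125^(57/1000)·(1−e^(−0.04·65))/4.15 = 0.2205
IBU = (4.6/100)·78·0.2205·1000/24.5 = 32.2945
BU:GU = 32.2945/57

0.5666


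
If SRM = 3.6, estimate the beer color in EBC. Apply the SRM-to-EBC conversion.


EBC = SRM · 1.97
EBC = 3.6 · 1.97

7.0920 EBC


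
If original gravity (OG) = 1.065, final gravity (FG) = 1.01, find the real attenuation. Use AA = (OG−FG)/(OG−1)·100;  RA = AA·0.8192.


AA = (1.065 − 1.01)/(1.065 − 1)·100 = 84.6154
RA = 84.6154·0.8192

69.3169 %
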